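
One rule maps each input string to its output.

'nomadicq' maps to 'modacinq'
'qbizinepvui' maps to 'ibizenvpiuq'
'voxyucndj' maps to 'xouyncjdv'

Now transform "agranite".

rgnatiae

Rule — move the first character to the end, then swap each adjacent pair of characters (1↔2, 3↔4, ...).
On "agranite": the first step gives "granitea", and the second then gives "rgnatiae".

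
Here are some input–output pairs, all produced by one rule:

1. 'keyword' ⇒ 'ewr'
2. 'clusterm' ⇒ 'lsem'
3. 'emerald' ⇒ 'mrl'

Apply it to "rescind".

Each output is the input with this applied: keep every other character starting from the second (positions 2nd, 4th, 6th, ...).
So "rescind" becomes "ecn".

ecn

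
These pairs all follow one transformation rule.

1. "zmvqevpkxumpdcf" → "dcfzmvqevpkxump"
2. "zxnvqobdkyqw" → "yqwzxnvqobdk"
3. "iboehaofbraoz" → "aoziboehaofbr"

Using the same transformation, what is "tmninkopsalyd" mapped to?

lydtmninkopsa

Rule — move the last 3 characters to the front (rotate right by 3).
"tmninkopsalyd" → "lydtmninkopsa".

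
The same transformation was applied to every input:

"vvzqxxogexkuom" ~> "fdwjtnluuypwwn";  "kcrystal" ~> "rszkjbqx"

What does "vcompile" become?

ohkdubnl

The transformation: swap the front and back halves of the string, then shift every letter 1 place backward in the alphabet (wrapping around).
"vcompile" → "pilevcom" → "ohkdubnl".
(Check on "kcrystal": → "stalkcry" → "rszkjbqx" ✓)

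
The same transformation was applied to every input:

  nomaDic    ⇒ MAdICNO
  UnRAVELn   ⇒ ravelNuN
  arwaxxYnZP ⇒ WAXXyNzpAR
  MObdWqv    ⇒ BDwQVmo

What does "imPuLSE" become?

The pattern: flip the case of every letter, then move the first 2 characters to the end (rotate left by 2).
Working it through for "imPuLSE": intermediate "IMpUlse", final "pUlseIM".

pUlseIM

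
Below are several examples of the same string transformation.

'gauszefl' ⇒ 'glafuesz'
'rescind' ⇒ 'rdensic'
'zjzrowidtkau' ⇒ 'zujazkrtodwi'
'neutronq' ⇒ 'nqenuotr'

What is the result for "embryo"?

eomybr

What's happening: take characters alternately from the front and the back (1st, last, 2nd, 2nd-last, ...).
"embryo" → "eomybr".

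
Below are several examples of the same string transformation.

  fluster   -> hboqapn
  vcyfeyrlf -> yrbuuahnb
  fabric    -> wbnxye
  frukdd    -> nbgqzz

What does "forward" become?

kbsnnwz

Looking at the pairs, the operation is to shift every letter 4 places backward in the alphabet (wrapping around), then swap each adjacent pair of characters (1↔2, 3↔4, ...).
Applying both steps to "forward": "bknswnz", then "kbsnnwz".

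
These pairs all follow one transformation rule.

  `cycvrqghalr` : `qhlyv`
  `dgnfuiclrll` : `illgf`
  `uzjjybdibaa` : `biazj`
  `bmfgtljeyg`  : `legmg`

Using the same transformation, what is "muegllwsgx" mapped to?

lsxug

Each output is the input with this applied: keep every other character starting from the second (positions 2nd, 4th, 6th, ...), then move the last 3 characters to the front (rotate right by 3).
On "muegllwsgx": the first step gives "uglsx", and the second then gives "lsxug".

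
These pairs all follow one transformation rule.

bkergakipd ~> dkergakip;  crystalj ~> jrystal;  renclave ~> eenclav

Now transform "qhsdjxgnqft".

thsdjxgnqf

The pattern: swap the first and last characters, then delete the last character.
Applying both steps to "qhsdjxgnqft": "thsdjxgnqfq", then "thsdjxgnqf".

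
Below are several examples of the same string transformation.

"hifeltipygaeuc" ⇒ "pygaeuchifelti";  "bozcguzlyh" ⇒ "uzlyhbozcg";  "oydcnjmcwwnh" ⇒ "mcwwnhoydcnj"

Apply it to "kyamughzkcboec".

zkcboeckyamugh

Each output is the input with this applied: swap the front and back halves of the string.
Applying that to "kyamughzkcboec" gives "zkcboeckyamugh".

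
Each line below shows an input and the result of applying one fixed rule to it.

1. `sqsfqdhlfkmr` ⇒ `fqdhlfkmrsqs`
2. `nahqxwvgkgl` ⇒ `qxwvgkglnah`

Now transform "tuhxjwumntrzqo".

Each output is the input with this applied: move the first 3 characters to the end (rotate left by 3).
Doing the same to "tuhxjwumntrzqo": "xjwumntrzqotuh".

xjwumntrzqotuh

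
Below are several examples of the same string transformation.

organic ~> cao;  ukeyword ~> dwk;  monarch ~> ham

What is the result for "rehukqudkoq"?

Rule — reverse the string, then keep one character in every 3, starting at position 1 (positions 1st, 4th, 7th, ...).
"rehukqudkoq" → "qokduqkuher" → "qdke".
(Check on "organic": → "cinagro" → "cao" ✓)

qdke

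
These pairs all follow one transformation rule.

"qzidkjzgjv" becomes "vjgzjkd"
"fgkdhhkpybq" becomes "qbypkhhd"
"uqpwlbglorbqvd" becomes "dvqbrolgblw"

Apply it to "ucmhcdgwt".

The pattern: delete the first 3 characters, then reverse the string.
On "ucmhcdgwt": the first step gives "hcdgwt", and the second then gives "twgdch".

twgdch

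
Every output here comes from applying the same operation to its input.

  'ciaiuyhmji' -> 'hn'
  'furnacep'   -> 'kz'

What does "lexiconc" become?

qj

The pattern: shift every letter 5 places forward in the alphabet (wrapping around), then keep only the first 2 characters.
For "lexiconc", step one produces "qjcnhtsh"; step two turns that into "qj".
(Check on "furnacep": → "kzwsfhju" → "kz" ✓)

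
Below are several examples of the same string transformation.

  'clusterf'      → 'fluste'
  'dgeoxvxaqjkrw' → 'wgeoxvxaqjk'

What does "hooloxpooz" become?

Each output is the input with this applied: swap the first and last characters, then delete the last 2 characters.
Starting from "hooloxpooz": after the first operation, "zooloxpooh"; after the second, "zooloxpo".

zooloxpo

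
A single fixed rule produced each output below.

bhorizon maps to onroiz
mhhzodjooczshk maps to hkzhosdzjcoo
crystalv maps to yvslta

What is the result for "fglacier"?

lraeci

The transformation: delete the first 2 characters, then take characters alternately from the front and the back (1st, last, 2nd, 2nd-last, ...).
On "fglacier" that produces "lraeci".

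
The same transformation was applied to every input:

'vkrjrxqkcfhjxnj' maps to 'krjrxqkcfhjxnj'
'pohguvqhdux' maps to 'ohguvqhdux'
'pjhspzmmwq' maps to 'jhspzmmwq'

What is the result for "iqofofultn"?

qofofultn

Each output is the input with this applied: delete the first character.
"iqofofultn" → "qofofultn".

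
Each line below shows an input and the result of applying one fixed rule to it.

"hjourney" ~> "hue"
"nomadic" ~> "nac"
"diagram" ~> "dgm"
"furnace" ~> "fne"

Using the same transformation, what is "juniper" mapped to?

jir

Each output is the input with this applied: keep one character in every 3, starting at position 1 (positions 1st, 4th, 7th, ...).
"juniper" → "jir".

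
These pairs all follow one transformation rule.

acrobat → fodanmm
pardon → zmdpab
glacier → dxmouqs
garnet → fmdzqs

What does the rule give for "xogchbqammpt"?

Rule — shift every letter 12 places forward in the alphabet (wrapping around), then swap the first and last characters.
Applying both steps to "xogchbqammpt": "jasotncmyybf", then "fasotncmyybj".

fasotncmyybj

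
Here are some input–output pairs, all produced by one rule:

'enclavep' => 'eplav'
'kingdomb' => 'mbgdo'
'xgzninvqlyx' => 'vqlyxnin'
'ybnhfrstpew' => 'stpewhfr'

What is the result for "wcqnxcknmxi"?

The rule is to delete the first 3 characters, then move the first 3 characters to the end (rotate left by 3).
"wcqnxcknmxi" → "nxcknmxi" → "knmxinxc".
(Check on "xgzninvqlyx": → "ninvqlyx" → "vqlyxnin" ✓)

knmxinxc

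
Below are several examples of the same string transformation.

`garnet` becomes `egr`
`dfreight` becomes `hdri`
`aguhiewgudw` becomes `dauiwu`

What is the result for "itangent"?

niag

The transformation: move the last 2 characters to the front (rotate right by 2), then keep every other character starting from the first (positions 1st, 3rd, 5th, ...).
Working it through for "itangent": intermediate "ntitange", final "niag".
(Check on "garnet": → "etgarn" → "egr" ✓)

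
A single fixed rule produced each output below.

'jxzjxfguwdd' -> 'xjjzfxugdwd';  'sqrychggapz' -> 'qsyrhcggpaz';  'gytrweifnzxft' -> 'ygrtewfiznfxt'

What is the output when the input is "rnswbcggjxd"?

nrwscbggxjd

Looking at the pairs, the operation is to swap each adjacent pair of characters (1↔2, 3↔4, ...).
For "rnswbcggjxd" the result is "nrwscbggxjd".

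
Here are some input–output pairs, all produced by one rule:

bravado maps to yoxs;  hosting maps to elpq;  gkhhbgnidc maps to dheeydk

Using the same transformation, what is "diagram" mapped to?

What's happening: shift every letter 3 places backward in the alphabet (wrapping around), then delete the last 3 characters.
Working it through for "diagram": intermediate "afxdoxj", final "afxd".

afxd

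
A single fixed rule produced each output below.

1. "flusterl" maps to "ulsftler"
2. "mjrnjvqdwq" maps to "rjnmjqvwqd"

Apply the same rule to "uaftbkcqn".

Looking at the pairs, the operation is to move the first 2 characters to the end (rotate left by 2), then take characters alternately from the front and the back (1st, last, 2nd, 2nd-last, ...).
Applying both steps to "uaftbkcqn": "ftbkcqnua", then "fatubnkqc".

fatubnkqc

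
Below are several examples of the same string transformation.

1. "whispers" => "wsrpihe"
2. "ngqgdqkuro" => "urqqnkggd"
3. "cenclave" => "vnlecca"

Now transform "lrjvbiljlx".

What's happening: delete the last character, then sort the characters into reverse alphabetical order.
For "lrjvbiljlx", step one produces "lrjvbiljl"; step two turns that into "vrllljjib".

vrllljjib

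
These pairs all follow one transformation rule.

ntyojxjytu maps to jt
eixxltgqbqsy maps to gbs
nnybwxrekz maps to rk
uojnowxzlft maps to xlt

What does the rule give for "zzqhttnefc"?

nf

Looking at the pairs, the operation is to keep every other character starting from the first (positions 1st, 3rd, 5th, ...), then delete the first 3 characters.
Starting from "zzqhttnefc": after the first operation, "zqtnf"; after the second, "nf".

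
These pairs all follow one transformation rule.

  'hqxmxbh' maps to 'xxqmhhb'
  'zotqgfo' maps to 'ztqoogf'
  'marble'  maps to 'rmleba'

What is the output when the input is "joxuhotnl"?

xutoonljh

Each output is the input with this applied: sort the characters into reverse alphabetical order.
Applying that to "joxuhotnl" gives "xutoonljh".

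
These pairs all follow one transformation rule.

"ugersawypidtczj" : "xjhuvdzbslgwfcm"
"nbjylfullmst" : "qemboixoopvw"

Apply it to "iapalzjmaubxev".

ldsdocmpdxeahy

What's happening: shift every letter 3 places forward in the alphabet (wrapping around).
Doing the same to "iapalzjmaubxev": "ldsdocmpdxeahy".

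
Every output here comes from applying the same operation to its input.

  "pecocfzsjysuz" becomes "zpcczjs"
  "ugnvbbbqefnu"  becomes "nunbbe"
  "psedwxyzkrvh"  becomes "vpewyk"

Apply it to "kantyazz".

Rule — keep every other character starting from the first (positions 1st, 3rd, 5th, ...), then move the last character to the front.
So "kantyazz" becomes "zkny".

zkny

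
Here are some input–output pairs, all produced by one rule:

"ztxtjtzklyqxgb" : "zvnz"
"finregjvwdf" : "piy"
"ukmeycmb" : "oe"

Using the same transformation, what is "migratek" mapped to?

iv

The rule is to keep one character in every 3, starting at position 3 (positions 3rd, 6th, 9th, ...), then shift every letter 2 places forward in the alphabet (wrapping around).
Starting from "migratek": after the first operation, "gt"; after the second, "iv".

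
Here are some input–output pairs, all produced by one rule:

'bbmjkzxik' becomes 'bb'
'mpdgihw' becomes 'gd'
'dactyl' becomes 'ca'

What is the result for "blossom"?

Each output is the input with this applied: sort the characters into reverse alphabetical order, then keep only the last 2 characters.
Doing the same to "blossom": "lb".

lb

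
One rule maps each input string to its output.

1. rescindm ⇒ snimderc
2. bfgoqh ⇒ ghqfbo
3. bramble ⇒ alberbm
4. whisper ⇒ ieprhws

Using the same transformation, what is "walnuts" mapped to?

The transformation: swap each adjacent pair of characters (1↔2, 3↔4, ...), then move the first 3 characters to the end (rotate left by 3).
Working it through for "walnuts": intermediate "awnltus", final "ltusawn".

ltusawn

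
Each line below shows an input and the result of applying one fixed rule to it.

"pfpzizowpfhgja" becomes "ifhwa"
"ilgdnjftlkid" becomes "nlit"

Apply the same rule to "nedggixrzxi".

The rule is to keep one character in every 3, starting at position 2 (positions 2nd, 5th, 8th, ...), then swap each adjacent pair of characters (1↔2, 3↔4, ...).
"nedggixrzxi" → "egri" → "geir".

geir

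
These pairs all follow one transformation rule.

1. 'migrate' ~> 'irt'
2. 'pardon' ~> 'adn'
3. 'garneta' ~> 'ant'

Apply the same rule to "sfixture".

What's happening: keep every other character starting from the second (positions 2nd, 4th, 6th, ...).
On "sfixture" that produces "fxue".

fxue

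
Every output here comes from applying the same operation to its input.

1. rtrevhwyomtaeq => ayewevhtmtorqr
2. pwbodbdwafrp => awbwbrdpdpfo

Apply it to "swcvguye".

cyewgvsu

Each output is the input with this applied: sort the characters into alphabetical order, then take characters alternately from the front and the back (1st, last, 2nd, 2nd-last, ...).
Starting from "swcvguye": after the first operation, "cegsuvwy"; after the second, "cyewgvsu".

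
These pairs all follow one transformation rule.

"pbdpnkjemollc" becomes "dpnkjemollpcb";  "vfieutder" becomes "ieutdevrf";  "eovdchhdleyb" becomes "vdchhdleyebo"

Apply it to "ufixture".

Each output is the input with this applied: swap the first and last characters, then move the first 2 characters to the end (rotate left by 2).
"ufixture" → "efixturu" → "ixturuef".
(Check on "vfieutder": → "rfieutdev" → "ieutdevrf" ✓)

ixturuef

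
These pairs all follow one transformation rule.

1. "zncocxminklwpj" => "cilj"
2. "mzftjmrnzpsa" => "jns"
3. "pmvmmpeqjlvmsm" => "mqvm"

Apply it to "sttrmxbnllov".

What's happening: delete the first 3 characters, then keep one character in every 3, starting at position 2 (positions 2nd, 5th, 8th, ...).
For "sttrmxbnllov", step one produces "rmxbnllov"; step two turns that into "mno".

mno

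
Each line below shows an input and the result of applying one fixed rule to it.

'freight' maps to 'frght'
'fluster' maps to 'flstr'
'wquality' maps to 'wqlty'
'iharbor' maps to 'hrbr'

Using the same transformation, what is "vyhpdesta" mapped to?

Looking at the pairs, the operation is to remove every vowel.
"vyhpdesta" → "vyhpdst".

vyhpdst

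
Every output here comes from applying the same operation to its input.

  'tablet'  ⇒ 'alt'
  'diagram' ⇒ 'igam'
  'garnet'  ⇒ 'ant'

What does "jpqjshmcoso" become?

Each output is the input with this applied: swap each adjacent pair of characters (1↔2, 3↔4, ...), then keep every other character starting from the first (positions 1st, 3rd, 5th, ...).
Starting from "jpqjshmcoso": after the first operation, "pjjqhscmsoo"; after the second, "pjhcso".

pjhcso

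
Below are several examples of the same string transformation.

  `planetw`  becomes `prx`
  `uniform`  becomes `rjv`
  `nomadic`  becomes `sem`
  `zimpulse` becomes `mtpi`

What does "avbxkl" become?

zbp

Each output is the input with this applied: shift every letter 4 places forward in the alphabet (wrapping around), then keep every other character starting from the second (positions 2nd, 4th, 6th, ...).
On "avbxkl": the first step gives "ezfbop", and the second then gives "zbp".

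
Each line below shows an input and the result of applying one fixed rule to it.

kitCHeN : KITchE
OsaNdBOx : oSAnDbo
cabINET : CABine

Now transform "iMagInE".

What's happening: delete the last character, then flip the case of every letter.
For "iMagInE", step one produces "iMagIn"; step two turns that into "ImAGiN".
(Check on "cabINET": → "cabINE" → "CABine" ✓)

ImAGiN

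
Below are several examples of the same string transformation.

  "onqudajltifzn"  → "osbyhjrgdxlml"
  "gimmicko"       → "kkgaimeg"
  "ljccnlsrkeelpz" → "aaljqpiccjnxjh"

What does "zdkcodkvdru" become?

iambitbpsxb

The transformation: move the first 2 characters to the end (rotate left by 2), then shift every letter 2 places backward in the alphabet (wrapping around).
"zdkcodkvdru" → "kcodkvdruzd" → "iambitbpsxb".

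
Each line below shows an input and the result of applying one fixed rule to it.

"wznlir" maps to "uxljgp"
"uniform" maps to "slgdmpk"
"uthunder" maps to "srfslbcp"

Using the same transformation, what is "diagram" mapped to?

bgyepyk

The rule is to shift every letter 2 places backward in the alphabet (wrapping around).
Applying that to "diagram" gives "bgyepyk".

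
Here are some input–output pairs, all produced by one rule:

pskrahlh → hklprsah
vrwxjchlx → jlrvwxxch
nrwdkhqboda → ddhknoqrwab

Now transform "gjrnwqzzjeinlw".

The pattern: sort the characters into alphabetical order, then move the first 2 characters to the end (rotate left by 2).
On "gjrnwqzzjeinlw": the first step gives "egijjlnnqrwwzz", and the second then gives "ijjlnnqrwwzzeg".

ijjlnnqrwwzzeg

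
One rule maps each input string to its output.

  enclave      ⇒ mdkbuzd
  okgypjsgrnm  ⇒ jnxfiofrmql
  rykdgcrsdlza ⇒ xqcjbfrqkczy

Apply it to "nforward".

Looking at the pairs, the operation is to swap each adjacent pair of characters (1↔2, 3↔4, ...), then shift every letter 1 place backward in the alphabet (wrapping around).
Doing the same to "nforward": "emqnzvcq".

emqnzvcq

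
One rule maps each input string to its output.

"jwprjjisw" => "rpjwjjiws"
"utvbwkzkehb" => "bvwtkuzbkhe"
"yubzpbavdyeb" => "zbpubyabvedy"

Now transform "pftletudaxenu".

Rule — move the first 3 characters to the end (rotate left by 3), then take characters alternately from the front and the back (1st, last, 2nd, 2nd-last, ...).
For "pftletudaxenu", step one produces "letudaxenupft"; step two turns that into "lteftpuudnaex".

lteftpuudnaex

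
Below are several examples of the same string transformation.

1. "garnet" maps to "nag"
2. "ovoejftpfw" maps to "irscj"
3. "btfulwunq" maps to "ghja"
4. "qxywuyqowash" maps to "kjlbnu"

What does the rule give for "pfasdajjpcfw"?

Each output is the input with this applied: keep every other character starting from the second (positions 2nd, 4th, 6th, ...), then shift every letter 13 places forward in the alphabet (wrapping around) — i.e. ROT13.
Starting from "pfasdajjpcfw": after the first operation, "fsajcw"; after the second, "sfnwpj".

sfnwpj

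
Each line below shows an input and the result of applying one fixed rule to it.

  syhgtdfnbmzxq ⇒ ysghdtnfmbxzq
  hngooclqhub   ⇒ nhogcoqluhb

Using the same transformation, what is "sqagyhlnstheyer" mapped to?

qsgahynltseheyr

The transformation: swap each adjacent pair of characters (1↔2, 3↔4, ...).
For "sqagyhlnstheyer" the result is "qsgahynltseheyr".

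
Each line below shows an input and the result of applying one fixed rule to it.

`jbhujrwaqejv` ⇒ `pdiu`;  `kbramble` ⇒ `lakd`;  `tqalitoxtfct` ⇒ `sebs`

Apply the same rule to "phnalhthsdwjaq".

The transformation: shift every letter 1 place backward in the alphabet (wrapping around), then keep only the last 4 characters.
For "phnalhthsdwjaq", step one produces "ogmzkgsgrcvizp"; step two turns that into "vizp".

vizp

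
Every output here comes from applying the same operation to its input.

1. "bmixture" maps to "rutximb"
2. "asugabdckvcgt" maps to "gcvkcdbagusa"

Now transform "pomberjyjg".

What's happening: delete the last character, then reverse the string.
Starting from "pomberjyjg": after the first operation, "pomberjyj"; after the second, "jyjrebmop".

jyjrebmop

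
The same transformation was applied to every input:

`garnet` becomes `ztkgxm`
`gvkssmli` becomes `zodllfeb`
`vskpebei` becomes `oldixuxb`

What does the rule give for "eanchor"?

xtgvahk

The pattern: shift every letter 7 places backward in the alphabet (wrapping around).
For "eanchor" the result is "xtgvahk".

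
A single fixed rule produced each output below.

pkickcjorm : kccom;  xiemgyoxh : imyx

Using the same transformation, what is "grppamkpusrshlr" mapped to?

Rule — keep every other character starting from the second (positions 2nd, 4th, 6th, ...).
On "grppamkpusrshlr" that produces "rpmpssl".

rpmpssl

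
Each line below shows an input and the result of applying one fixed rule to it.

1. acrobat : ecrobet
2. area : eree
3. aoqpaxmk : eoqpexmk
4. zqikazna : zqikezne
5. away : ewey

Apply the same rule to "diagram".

diegrem

In each case the input is transformed by: replace every "a" with "e".
On "diagram" that produces "diegrem".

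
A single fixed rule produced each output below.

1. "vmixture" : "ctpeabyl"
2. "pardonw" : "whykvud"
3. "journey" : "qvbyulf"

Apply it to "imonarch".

Looking at the pairs, the operation is to shift every letter 7 places forward in the alphabet (wrapping around).
On "imonarch" that produces "ptvuhyjo".

ptvuhyjo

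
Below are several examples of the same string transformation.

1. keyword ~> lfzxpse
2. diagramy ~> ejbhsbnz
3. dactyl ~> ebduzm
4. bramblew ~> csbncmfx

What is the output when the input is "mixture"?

In each case the input is transformed by: shift every letter 1 place forward in the alphabet (wrapping around).
Applying that to "mixture" gives "njyuvsf".

njyuvsf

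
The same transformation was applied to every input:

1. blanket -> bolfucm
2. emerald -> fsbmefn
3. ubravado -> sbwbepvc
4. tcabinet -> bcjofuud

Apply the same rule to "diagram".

bhsbnej

The pattern: move the first 2 characters to the end (rotate left by 2), then shift every letter 1 place forward in the alphabet (wrapping around).
On "diagram" that produces "bhsbnej".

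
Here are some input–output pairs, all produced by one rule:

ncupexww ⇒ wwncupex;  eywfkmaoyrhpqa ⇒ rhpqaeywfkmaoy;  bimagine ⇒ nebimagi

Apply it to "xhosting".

ngxhosti

What's happening: swap the front and back halves of the string, then move the first 2 characters to the end (rotate left by 2).
For "xhosting", step one produces "tingxhos"; step two turns that into "ngxhosti".
(Check on "ncupexww": → "exwwncup" → "wwncupex" ✓)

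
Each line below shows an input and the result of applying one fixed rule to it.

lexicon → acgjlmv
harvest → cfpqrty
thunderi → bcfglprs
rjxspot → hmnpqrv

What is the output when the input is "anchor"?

In each case the input is transformed by: shift every letter 2 places backward in the alphabet (wrapping around), then sort the characters into alphabetical order.
On "anchor": the first step gives "ylafmp", and the second then gives "aflmpy".

aflmpy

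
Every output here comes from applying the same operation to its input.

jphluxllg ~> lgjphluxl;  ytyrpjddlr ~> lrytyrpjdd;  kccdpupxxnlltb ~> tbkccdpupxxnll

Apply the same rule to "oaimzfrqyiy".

iyoaimzfrqy

The rule is to move the last 2 characters to the front (rotate right by 2).
Applying that to "oaimzfrqyiy" gives "iyoaimzfrqy".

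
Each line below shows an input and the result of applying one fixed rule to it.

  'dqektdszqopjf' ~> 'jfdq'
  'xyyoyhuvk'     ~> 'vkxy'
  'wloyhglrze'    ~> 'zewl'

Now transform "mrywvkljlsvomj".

mjmr

Looking at the pairs, the operation is to move the last 2 characters to the front (rotate right by 2), then keep only the first 4 characters.
"mrywvkljlsvomj" → "mjmrywvkljlsvo" → "mjmr".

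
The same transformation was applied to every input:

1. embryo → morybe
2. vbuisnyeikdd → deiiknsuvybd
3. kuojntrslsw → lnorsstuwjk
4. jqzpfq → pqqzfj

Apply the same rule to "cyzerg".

gryzce

Rule — sort the characters into alphabetical order, then move the first 2 characters to the end (rotate left by 2).
So "cyzerg" becomes "gryzce".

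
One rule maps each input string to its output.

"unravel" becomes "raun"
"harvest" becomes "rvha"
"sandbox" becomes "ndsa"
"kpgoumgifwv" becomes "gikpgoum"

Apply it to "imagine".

agim

What's happening: delete the last 3 characters, then move the last 2 characters to the front (rotate right by 2).
Starting from "imagine": after the first operation, "imag"; after the second, "agim".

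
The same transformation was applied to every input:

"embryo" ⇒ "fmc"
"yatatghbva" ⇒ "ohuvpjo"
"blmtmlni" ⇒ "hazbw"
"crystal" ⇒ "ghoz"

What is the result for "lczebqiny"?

What's happening: delete the first 3 characters, then shift every letter 12 places backward in the alphabet (wrapping around).
"lczebqiny" → "ebqiny" → "spewbm".
(Check on "yatatghbva": → "atghbva" → "ohuvpjo" ✓)

spewbm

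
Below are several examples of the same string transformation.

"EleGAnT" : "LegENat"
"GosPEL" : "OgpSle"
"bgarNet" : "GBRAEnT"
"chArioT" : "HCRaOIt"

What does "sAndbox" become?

The pattern: flip the case of every letter, then swap each adjacent pair of characters (1↔2, 3↔4, ...).
"sAndbox" → "aSDNOBX".

aSDNOBX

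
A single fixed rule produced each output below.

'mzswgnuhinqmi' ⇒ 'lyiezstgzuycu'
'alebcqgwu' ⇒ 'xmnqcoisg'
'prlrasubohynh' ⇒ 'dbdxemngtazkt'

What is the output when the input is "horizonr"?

The rule is to swap each adjacent pair of characters (1↔2, 3↔4, ...), then shift every letter 12 places forward in the alphabet (wrapping around).
Starting from "horizonr": after the first operation, "ohirozrn"; after the second, "atudaldz".

atudaldz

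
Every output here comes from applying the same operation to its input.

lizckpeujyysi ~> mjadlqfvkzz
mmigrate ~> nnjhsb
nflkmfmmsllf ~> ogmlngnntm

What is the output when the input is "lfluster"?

The rule is to shift every letter 1 place forward in the alphabet (wrapping around), then delete the last 2 characters.
On "lfluster": the first step gives "mgmvtufs", and the second then gives "mgmvtu".

mgmvtu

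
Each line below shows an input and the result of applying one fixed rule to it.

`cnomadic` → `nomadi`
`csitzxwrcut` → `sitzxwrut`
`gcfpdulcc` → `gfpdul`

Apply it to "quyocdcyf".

quyodyf

Rule — remove every "c".
For "quyocdcyf" the result is "quyodyf".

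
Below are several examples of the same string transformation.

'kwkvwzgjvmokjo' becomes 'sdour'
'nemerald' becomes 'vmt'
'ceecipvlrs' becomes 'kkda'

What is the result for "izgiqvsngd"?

Rule — shift every letter 8 places forward in the alphabet (wrapping around), then keep one character in every 3, starting at position 1 (positions 1st, 4th, 7th, ...).
For "izgiqvsngd", step one produces "qhoqydavol"; step two turns that into "qqal".

qqal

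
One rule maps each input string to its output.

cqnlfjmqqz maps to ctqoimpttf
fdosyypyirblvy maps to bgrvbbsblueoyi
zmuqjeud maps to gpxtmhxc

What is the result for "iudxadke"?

The pattern: shift every letter 3 places forward in the alphabet (wrapping around), then swap the first and last characters.
Applying both steps to "iudxadke": "lxgadgnh", then "hxgadgnl".
(Check on "fdosyypyirblvy": → "igrvbbsblueoyb" → "bgrvbbsblueoyi" ✓)

hxgadgnl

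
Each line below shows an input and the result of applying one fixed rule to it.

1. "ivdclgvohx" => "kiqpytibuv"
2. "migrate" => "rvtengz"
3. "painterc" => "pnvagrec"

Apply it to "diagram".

In each case the input is transformed by: swap the first and last characters, then shift every letter 13 places forward in the alphabet (wrapping around) — i.e. ROT13.
On "diagram": the first step gives "miagrad", and the second then gives "zvntenq".
(Check on "ivdclgvohx": → "xvdclgvohi" → "kiqpytibuv" ✓)

zvntenq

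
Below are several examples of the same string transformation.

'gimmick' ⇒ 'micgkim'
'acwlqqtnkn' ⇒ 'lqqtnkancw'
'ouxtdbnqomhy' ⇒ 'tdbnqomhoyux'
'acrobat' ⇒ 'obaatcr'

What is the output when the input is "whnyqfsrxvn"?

yqfsrxvwnhn

The pattern: swap the first and last characters, then move the first 3 characters to the end (rotate left by 3).
Working it through for "whnyqfsrxvn": intermediate "nhnyqfsrxvw", final "yqfsrxvwnhn".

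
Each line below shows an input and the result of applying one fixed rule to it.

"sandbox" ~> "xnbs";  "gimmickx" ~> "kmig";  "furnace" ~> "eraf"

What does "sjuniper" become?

euis

The transformation: keep every other character starting from the first (positions 1st, 3rd, 5th, ...), then swap the first and last characters.
Applying both steps to "sjuniper": "suie", then "euis".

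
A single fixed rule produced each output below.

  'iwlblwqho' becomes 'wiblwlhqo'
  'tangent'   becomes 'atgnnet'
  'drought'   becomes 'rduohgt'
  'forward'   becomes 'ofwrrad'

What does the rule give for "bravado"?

Rule — swap each adjacent pair of characters (1↔2, 3↔4, ...).
"bravado" → "rbvadao".

rbvadao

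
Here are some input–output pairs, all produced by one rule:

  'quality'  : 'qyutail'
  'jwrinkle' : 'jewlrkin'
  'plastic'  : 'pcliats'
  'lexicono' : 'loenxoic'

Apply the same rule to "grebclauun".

The rule is to take characters alternately from the front and the back (1st, last, 2nd, 2nd-last, ...).
On "grebclauun" that produces "gnrueubacl".

gnrueubacl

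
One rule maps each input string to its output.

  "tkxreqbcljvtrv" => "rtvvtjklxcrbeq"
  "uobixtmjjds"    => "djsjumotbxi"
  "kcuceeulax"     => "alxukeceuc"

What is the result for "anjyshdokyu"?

ykuoadnhjsy

What's happening: move the last 2 characters to the front (rotate right by 2), then take characters alternately from the front and the back (1st, last, 2nd, 2nd-last, ...).
For "anjyshdokyu", step one produces "yuanjyshdok"; step two turns that into "ykuoadnhjsy".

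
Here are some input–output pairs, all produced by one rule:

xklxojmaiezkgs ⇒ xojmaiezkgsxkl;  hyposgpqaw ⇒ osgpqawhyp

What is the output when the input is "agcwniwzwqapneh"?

The pattern: move the first 3 characters to the end (rotate left by 3).
For "agcwniwzwqapneh" the result is "wniwzwqapnehagc".

wniwzwqapnehagc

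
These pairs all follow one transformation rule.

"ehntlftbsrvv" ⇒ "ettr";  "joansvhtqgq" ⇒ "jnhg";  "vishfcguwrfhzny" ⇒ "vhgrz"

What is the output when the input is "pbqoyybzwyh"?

poby

The transformation: keep one character in every 3, starting at position 1 (positions 1st, 4th, 7th, ...).
So "pbqoyybzwyh" becomes "poby".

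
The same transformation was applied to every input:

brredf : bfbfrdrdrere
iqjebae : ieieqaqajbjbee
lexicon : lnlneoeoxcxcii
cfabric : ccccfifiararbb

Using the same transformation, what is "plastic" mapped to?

In each case the input is transformed by: double every character, then take characters alternately from the front and the back (1st, last, 2nd, 2nd-last, ...).
"plastic" → "ppllaassttiicc" → "pcpcliliatatss".
(Check on "cfabric": → "ccffaabbrriicc" → "ccccfifiararbb" ✓)

pcpcliliatatss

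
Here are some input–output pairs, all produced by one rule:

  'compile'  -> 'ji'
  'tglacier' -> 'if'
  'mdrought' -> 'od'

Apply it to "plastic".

The pattern: keep one character in every 3, starting at position 3 (positions 3rd, 6th, 9th, ...), then shift every letter 3 places backward in the alphabet (wrapping around).
"plastic" → "ai" → "xf".

xf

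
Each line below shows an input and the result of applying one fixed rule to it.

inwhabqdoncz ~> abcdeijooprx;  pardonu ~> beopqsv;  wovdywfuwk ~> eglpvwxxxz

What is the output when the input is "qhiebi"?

The transformation: shift every letter 1 place forward in the alphabet (wrapping around), then sort the characters into alphabetical order.
Starting from "qhiebi": after the first operation, "rijfcj"; after the second, "cfijjr".
(Check on "pardonu": → "qbsepov" → "beopqsv" ✓)

cfijjr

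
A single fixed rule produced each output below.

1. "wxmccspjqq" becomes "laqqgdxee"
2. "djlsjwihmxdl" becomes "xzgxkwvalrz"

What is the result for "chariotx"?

vofwchl

Rule — shift every letter 12 places backward in the alphabet (wrapping around), then delete the first character.
Doing the same to "chariotx": "vofwchl".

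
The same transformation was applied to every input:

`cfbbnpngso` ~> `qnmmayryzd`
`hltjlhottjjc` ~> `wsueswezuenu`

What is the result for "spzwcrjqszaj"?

adhkcnbukdul

Rule — shift every letter 11 places forward in the alphabet (wrapping around), then swap each adjacent pair of characters (1↔2, 3↔4, ...).
Starting from "spzwcrjqszaj": after the first operation, "dakhncubdklu"; after the second, "adhkcnbukdul".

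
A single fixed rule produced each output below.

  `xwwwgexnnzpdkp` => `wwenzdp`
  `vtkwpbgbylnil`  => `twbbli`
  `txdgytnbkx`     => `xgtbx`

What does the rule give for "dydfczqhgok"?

yfzho

Looking at the pairs, the operation is to keep every other character starting from the second (positions 2nd, 4th, 6th, ...).
Doing the same to "dydfczqhgok": "yfzho".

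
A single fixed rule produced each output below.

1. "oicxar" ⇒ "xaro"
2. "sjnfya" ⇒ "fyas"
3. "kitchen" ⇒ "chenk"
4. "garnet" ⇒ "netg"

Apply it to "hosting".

tingh

Rule — move the first 3 characters to the end (rotate left by 3), then delete the last 2 characters.
Doing the same to "hosting": "tingh".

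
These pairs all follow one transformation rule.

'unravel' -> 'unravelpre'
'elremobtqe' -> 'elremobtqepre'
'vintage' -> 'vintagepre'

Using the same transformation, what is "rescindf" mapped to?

rescindfpre

In each case the input is transformed by: append "pre".
Doing the same to "rescindf": "rescindfpre".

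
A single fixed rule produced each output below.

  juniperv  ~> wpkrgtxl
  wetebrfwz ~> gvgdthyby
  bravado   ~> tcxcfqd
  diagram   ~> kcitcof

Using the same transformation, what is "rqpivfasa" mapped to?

srkxhcuct

Rule — shift every letter 2 places forward in the alphabet (wrapping around), then move the first character to the end.
For "rqpivfasa" the result is "srkxhcuct".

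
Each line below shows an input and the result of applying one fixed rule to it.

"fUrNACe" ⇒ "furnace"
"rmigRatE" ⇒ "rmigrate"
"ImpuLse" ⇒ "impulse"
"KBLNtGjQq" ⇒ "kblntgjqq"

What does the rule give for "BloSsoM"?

blossom

The pattern: convert every letter to lowercase.
On "BloSsoM" that produces "blossom".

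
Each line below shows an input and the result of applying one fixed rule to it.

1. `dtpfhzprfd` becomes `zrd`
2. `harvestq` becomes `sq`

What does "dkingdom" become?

The pattern: keep every other character starting from the second (positions 2nd, 4th, 6th, ...), then delete the first 2 characters.
For "dkingdom", step one produces "kndm"; step two turns that into "dm".

dm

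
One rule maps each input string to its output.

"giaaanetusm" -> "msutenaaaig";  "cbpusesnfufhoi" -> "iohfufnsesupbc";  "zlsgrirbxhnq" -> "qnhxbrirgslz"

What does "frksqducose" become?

Looking at the pairs, the operation is to reverse the string.
Doing the same to "frksqducose": "esocudqskrf".

esocudqskrf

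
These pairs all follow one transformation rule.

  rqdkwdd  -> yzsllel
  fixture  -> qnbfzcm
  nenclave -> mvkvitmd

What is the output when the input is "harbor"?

The pattern: swap each adjacent pair of characters (1↔2, 3↔4, ...), then shift every letter 8 places forward in the alphabet (wrapping around).
"harbor" → "ipjzzw".

ipjzzw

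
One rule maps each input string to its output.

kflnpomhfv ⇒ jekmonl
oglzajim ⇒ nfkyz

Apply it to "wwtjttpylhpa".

vvsissoxk

Looking at the pairs, the operation is to delete the last 3 characters, then shift every letter 1 place backward in the alphabet (wrapping around).
For "wwtjttpylhpa", step one produces "wwtjttpyl"; step two turns that into "vvsissoxk".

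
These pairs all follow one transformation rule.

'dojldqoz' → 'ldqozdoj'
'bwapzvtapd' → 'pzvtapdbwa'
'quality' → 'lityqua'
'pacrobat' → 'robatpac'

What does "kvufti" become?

The pattern: move the first 3 characters to the end (rotate left by 3).
Doing the same to "kvufti": "ftikvu".

ftikvu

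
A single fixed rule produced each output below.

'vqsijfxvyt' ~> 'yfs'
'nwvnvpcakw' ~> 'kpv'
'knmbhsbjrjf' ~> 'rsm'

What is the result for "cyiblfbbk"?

Looking at the pairs, the operation is to keep one character in every 3, starting at position 3 (positions 3rd, 6th, 9th, ...), then reverse the string.
For "cyiblfbbk", step one produces "ifk"; step two turns that into "kfi".

kfi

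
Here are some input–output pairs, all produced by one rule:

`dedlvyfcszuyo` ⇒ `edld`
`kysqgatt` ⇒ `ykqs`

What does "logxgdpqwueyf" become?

Looking at the pairs, the operation is to swap each adjacent pair of characters (1↔2, 3↔4, ...), then keep only the first 4 characters.
On "logxgdpqwueyf" that produces "olxg".

olxg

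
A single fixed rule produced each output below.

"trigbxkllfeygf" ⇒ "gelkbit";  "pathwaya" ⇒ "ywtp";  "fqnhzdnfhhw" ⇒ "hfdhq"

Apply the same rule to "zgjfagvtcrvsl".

The transformation: reverse the string, then keep every other character starting from the second (positions 2nd, 4th, 6th, ...).
Working it through for "zgjfagvtcrvsl": intermediate "lsvrctvgafjgz", final "srtgfg".

srtgfg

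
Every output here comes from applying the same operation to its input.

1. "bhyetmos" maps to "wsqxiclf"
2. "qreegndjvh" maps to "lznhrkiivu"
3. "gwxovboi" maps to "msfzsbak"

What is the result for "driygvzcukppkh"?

In each case the input is transformed by: reverse the string, then shift every letter 4 places forward in the alphabet (wrapping around).
For "driygvzcukppkh", step one produces "hkppkuczvgyird"; step two turns that into "lottoygdzkcmvh".

lottoygdzkcmvh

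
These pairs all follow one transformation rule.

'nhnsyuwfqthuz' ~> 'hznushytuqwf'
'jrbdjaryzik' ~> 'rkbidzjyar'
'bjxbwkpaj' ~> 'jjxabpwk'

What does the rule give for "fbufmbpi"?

What's happening: delete the first character, then take characters alternately from the front and the back (1st, last, 2nd, 2nd-last, ...).
Working it through for "fbufmbpi": intermediate "bufmbpi", final "biupfbm".

biupfbm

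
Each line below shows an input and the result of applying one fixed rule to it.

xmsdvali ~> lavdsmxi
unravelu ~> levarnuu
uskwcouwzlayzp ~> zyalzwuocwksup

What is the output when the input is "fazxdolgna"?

The transformation: reverse the string, then move the first character to the end.
Working it through for "fazxdolgna": intermediate "anglodxzaf", final "nglodxzafa".

nglodxzafa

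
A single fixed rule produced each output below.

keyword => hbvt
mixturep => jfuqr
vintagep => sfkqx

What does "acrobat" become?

The transformation: delete the last 3 characters, then shift every letter 3 places backward in the alphabet (wrapping around).
Applying both steps to "acrobat": "acro", then "xzol".
(Check on "keyword": → "keyw" → "hbvt" ✓)

xzol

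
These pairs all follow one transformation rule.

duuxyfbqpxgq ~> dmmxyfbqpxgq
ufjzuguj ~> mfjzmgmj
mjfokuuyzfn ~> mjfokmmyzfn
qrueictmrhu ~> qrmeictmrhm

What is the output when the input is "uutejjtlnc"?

mmtejjtlnc

Each output is the input with this applied: replace every "u" with "m".
On "uutejjtlnc" that produces "mmtejjtlnc".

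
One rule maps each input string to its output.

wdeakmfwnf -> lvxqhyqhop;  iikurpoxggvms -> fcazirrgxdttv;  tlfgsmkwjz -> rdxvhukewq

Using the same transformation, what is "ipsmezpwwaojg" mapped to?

What's happening: move the first 3 characters to the end (rotate left by 3), then shift every letter 11 places forward in the alphabet (wrapping around).
"ipsmezpwwaojg" → "mezpwwaojgips" → "xpkahhlzurtad".
(Check on "iikurpoxggvms": → "urpoxggvmsiik" → "fcazirrgxdttv" ✓)

xpkahhlzurtad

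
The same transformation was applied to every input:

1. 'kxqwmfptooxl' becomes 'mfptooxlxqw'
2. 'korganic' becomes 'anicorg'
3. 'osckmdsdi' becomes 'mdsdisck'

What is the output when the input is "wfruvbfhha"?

The rule is to delete the first character, then move the first 3 characters to the end (rotate left by 3).
For "wfruvbfhha", step one produces "fruvbfhha"; step two turns that into "vbfhhafru".

vbfhhafru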